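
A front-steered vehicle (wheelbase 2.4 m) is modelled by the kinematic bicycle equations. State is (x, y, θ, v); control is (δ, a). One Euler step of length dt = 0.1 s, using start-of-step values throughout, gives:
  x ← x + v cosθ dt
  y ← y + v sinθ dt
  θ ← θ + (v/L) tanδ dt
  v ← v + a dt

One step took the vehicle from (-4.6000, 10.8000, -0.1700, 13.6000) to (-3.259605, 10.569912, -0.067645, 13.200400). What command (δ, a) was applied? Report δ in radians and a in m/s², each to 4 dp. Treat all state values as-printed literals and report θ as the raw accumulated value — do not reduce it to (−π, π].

a = (v'−v)/dt = (-0.399600)/0.1 = -3.9960
Δθ = θ'−θ = 0.102355;  (v·dt/L) = 13.6000·0.1/2.4 = 0.566667
tan δ = Δθ·L/(v·dt) = 0.180626  →  δ = 0.1787

δ = 0.1787, a = -3.9960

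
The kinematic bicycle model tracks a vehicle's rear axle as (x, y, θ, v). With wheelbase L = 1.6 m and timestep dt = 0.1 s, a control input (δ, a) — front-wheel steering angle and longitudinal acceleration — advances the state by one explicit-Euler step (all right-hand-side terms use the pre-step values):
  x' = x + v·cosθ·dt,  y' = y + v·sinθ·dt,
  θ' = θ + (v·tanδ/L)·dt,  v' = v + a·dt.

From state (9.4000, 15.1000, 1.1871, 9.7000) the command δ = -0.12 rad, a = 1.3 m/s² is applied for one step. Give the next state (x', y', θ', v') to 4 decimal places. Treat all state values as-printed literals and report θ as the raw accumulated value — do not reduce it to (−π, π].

x' = 9.4000 + 9.7000·cos(1.1871)·0.1 = 9.7631
y' = 15.1000 + 9.7000·sin(1.1871)·0.1 = 15.9995
θ' = 1.1871 + (9.7000/1.6)·tan(-0.12)·0.1 = 1.1140
v' = 9.7000 + 1.3000·0.1 = 9.8300

(9.7631, 15.9995, 1.1140, 9.8300)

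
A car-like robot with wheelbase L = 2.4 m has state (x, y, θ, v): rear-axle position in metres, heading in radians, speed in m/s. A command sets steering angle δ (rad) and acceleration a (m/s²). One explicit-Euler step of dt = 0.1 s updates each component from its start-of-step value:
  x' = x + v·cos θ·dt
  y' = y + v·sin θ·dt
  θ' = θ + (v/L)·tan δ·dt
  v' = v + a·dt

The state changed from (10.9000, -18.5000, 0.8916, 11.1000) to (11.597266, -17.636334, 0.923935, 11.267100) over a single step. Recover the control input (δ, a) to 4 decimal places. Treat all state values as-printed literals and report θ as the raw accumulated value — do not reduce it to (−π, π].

a = (v'−v)/dt = (0.167100)/0.1 = 1.6710
Δθ = θ'−θ = 0.032335;  (v·dt/L) = 11.1000·0.1/2.4 = 0.462500
tan δ = Δθ·L/(v·dt) = 0.069914  →  δ = 0.0698

δ = 0.0698, a = 1.6710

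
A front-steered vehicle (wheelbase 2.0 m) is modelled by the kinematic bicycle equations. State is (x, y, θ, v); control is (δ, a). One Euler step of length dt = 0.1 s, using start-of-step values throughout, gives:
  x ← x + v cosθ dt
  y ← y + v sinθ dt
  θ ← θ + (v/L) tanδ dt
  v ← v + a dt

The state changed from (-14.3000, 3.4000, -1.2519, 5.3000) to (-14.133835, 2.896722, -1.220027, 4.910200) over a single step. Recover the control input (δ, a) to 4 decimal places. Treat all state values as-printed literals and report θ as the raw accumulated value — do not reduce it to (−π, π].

a = (v'−v)/dt = (-0.389800)/0.1 = -3.8980
Δθ = θ'−θ = 0.031873;  (v·dt/L) = 5.3000·0.1/2.0 = 0.265000
tan δ = Δθ·L/(v·dt) = 0.120275  →  δ = 0.1197

δ = 0.1197, a = -3.8980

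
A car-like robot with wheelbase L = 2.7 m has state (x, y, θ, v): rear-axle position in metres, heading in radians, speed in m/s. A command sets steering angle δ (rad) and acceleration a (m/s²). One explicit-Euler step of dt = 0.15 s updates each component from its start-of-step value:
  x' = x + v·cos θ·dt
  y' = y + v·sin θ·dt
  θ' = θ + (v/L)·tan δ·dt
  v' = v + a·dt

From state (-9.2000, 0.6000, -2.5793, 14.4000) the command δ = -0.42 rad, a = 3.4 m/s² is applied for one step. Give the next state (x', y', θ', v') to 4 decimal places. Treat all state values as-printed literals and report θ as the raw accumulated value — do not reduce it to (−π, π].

(-11.0274, -0.5516, -2.9366, 14.9100)

x' = -9.2000 + 14.4000·cos(-2.5793)·0.15 = -11.0274
y' = 0.6000 + 14.4000·sin(-2.5793)·0.15 = -0.5516
θ' = -2.5793 + (14.4000/2.7)·tan(-0.42)·0.15 = -2.9366
v' = 14.4000 + 3.4000·0.15 = 14.9100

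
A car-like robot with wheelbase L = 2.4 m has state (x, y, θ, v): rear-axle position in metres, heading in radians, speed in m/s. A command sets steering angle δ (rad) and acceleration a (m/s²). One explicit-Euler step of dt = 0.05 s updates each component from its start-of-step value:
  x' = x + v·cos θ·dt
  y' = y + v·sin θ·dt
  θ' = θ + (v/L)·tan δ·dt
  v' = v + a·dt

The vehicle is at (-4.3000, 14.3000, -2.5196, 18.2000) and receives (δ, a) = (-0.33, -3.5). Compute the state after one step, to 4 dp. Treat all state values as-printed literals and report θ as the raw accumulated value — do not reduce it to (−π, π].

(-5.0396, 13.7698, -2.6495, 18.0250)

x' = -4.3000 + 18.2000·cos(-2.5196)·0.05 = -5.0396
y' = 14.3000 + 18.2000·sin(-2.5196)·0.05 = 13.7698
θ' = -2.5196 + (18.2000/2.4)·tan(-0.33)·0.05 = -2.6495
v' = 18.2000 − 3.5000·0.05 = 18.0250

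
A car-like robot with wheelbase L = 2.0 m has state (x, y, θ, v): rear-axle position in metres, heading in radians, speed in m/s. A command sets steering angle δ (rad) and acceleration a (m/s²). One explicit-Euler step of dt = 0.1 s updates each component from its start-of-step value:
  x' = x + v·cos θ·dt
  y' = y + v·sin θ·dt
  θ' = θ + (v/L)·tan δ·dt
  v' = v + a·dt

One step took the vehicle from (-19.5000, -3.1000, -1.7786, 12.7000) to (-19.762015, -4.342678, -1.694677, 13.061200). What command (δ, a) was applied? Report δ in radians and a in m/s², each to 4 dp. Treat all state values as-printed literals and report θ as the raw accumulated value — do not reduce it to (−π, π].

a = (v'−v)/dt = (0.361200)/0.1 = 3.6120
Δθ = θ'−θ = 0.083923;  (v·dt/L) = 12.7000·0.1/2.0 = 0.635000
tan δ = Δθ·L/(v·dt) = 0.132162  →  δ = 0.1314

δ = 0.1314, a = 3.6120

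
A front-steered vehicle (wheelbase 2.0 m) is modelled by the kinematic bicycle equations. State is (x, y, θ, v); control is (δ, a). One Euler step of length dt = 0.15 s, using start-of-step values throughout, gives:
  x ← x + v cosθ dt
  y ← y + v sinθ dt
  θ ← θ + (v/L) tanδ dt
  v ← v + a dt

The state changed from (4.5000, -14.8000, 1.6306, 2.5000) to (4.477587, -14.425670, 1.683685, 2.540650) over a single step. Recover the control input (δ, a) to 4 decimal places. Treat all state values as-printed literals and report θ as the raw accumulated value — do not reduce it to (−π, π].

a = (v'−v)/dt = (0.040650)/0.15 = 0.2710
Δθ = θ'−θ = 0.053085;  (v·dt/L) = 2.5000·0.15/2.0 = 0.187500
tan δ = Δθ·L/(v·dt) = 0.283120  →  δ = 0.2759

δ = 0.2759, a = 0.2710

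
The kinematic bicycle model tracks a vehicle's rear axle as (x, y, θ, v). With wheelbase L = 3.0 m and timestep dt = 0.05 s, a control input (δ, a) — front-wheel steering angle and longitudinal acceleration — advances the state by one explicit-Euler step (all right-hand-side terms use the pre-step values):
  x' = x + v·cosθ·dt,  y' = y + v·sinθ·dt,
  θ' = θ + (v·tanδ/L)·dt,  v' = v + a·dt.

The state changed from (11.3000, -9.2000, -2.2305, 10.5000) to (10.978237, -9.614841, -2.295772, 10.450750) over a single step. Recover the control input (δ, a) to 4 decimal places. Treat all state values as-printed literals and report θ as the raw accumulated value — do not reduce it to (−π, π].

δ = -0.3570, a = -0.9850

a = (v'−v)/dt = (-0.049250)/0.05 = -0.9850
Δθ = θ'−θ = -0.065272;  (v·dt/L) = 10.5000·0.05/3.0 = 0.175000
tan δ = Δθ·L/(v·dt) = -0.372983  →  δ = -0.3570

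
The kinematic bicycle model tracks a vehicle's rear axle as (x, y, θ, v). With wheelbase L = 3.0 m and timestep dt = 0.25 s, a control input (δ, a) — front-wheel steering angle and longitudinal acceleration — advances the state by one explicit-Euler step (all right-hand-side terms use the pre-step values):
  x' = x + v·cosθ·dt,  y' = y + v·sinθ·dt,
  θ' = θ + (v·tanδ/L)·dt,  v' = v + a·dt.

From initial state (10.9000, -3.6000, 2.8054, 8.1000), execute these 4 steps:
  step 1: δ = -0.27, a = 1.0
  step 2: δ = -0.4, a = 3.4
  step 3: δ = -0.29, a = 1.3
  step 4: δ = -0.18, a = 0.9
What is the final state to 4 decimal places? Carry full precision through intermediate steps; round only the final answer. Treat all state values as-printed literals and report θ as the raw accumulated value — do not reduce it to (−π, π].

(4.4130, 1.8487, 1.9512, 9.7500)

after step 1 (δ=-0.27, a=1.0): (8.988365, -2.931962, 2.618588, 8.350000)
after step 2 (δ=-0.4, a=3.4): (7.179916, -1.889287, 2.324395, 9.200000)
after step 3 (δ=-0.29, a=1.3): (5.606102, -0.212055, 2.095612, 9.525000)
after step 4 (δ=-0.18, a=0.9): (4.412969, 1.848719, 1.951173, 9.750000)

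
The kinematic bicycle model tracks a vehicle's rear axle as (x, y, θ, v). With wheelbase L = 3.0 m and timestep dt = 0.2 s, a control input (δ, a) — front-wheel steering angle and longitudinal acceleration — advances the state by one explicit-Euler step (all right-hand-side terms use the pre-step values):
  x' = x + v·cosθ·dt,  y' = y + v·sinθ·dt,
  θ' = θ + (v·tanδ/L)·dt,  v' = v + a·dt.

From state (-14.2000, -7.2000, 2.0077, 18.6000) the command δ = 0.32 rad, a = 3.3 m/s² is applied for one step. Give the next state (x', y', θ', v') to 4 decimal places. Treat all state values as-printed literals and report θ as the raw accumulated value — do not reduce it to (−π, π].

(-15.7741, -3.8294, 2.4186, 19.2600)

x' = -14.2000 + 18.6000·cos(2.0077)·0.2 = -15.7741
y' = -7.2000 + 18.6000·sin(2.0077)·0.2 = -3.8294
θ' = 2.0077 + (18.6000/3.0)·tan(0.32)·0.2 = 2.4186
v' = 18.6000 + 3.3000·0.2 = 19.2600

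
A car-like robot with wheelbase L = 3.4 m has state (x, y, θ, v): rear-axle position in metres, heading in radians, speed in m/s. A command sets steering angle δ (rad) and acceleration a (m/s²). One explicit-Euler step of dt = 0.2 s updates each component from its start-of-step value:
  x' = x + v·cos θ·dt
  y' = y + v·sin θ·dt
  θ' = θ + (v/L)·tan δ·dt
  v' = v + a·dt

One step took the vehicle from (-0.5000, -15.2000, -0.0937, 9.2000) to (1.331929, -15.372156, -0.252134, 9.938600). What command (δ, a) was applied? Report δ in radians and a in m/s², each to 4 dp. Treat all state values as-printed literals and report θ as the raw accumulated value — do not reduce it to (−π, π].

δ = -0.2848, a = 3.6930

a = (v'−v)/dt = (0.738600)/0.2 = 3.6930
Δθ = θ'−θ = -0.158434;  (v·dt/L) = 9.2000·0.2/3.4 = 0.541176
tan δ = Δθ·L/(v·dt) = -0.292758  →  δ = -0.2848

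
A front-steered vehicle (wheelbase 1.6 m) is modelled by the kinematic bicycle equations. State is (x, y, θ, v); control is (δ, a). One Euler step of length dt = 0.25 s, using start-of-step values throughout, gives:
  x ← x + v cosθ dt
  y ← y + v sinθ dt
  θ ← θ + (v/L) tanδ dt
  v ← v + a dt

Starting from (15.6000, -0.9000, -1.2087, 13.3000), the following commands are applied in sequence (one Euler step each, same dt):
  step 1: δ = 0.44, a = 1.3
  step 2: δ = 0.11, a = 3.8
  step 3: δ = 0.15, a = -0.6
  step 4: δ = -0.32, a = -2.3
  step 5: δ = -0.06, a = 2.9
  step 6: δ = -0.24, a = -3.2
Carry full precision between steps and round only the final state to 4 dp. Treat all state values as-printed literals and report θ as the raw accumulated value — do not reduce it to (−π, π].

after step 1 (δ=0.44, a=1.3): (16.777833, -4.009395, -0.230359, 13.625000)
after step 2 (δ=0.11, a=3.8): (20.094105, -4.787134, 0.004770, 14.575000)
after step 3 (δ=0.15, a=-0.6): (23.737813, -4.769755, 0.348956, 14.425000)
after step 4 (δ=-0.32, a=-2.3): (27.126715, -3.536716, -0.397964, 13.850000)
after step 5 (δ=-0.06, a=2.9): (30.318627, -4.878582, -0.527964, 14.575000)
after step 6 (δ=-0.24, a=-3.2): (33.466224, -6.714214, -1.085268, 13.775000)

(33.4662, -6.7142, -1.0853, 13.7750)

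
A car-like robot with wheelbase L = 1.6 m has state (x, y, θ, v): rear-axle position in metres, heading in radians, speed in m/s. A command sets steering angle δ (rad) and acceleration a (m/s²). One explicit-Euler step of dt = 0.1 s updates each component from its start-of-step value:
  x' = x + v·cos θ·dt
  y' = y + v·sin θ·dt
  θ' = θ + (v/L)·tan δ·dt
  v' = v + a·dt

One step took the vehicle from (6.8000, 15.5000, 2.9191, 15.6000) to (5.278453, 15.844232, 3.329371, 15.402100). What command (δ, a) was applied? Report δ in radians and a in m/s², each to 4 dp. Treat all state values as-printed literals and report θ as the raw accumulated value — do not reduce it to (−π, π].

a = (v'−v)/dt = (-0.197900)/0.1 = -1.9790
Δθ = θ'−θ = 0.410271;  (v·dt/L) = 15.6000·0.1/1.6 = 0.975000
tan δ = Δθ·L/(v·dt) = 0.420791  →  δ = 0.3983

δ = 0.3983, a = -1.9790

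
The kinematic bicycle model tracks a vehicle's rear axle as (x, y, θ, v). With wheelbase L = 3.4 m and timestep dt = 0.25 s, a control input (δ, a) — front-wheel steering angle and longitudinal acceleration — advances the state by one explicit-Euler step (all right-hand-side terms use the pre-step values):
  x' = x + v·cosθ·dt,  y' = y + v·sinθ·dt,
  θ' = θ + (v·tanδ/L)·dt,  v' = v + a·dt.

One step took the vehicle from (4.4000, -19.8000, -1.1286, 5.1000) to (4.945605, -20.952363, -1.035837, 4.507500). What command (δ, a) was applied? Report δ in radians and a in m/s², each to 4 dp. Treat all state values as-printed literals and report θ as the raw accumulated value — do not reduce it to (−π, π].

δ = 0.2425, a = -2.3700

a = (v'−v)/dt = (-0.592500)/0.25 = -2.3700
Δθ = θ'−θ = 0.092763;  (v·dt/L) = 5.1000·0.25/3.4 = 0.375000
tan δ = Δθ·L/(v·dt) = 0.247368  →  δ = 0.2425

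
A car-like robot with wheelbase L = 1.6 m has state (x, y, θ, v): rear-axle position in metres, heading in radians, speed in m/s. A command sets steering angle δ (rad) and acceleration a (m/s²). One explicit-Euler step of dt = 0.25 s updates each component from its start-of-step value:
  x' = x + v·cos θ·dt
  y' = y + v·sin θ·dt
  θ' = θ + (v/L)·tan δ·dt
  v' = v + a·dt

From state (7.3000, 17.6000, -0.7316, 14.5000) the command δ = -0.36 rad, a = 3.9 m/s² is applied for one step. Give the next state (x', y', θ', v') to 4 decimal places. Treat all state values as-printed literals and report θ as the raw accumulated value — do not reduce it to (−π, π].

(9.9974, 15.1783, -1.5844, 15.4750)

x' = 7.3000 + 14.5000·cos(-0.7316)·0.25 = 9.9974
y' = 17.6000 + 14.5000·sin(-0.7316)·0.25 = 15.1783
θ' = -0.7316 + (14.5000/1.6)·tan(-0.36)·0.25 = -1.5844
v' = 14.5000 + 3.9000·0.25 = 15.4750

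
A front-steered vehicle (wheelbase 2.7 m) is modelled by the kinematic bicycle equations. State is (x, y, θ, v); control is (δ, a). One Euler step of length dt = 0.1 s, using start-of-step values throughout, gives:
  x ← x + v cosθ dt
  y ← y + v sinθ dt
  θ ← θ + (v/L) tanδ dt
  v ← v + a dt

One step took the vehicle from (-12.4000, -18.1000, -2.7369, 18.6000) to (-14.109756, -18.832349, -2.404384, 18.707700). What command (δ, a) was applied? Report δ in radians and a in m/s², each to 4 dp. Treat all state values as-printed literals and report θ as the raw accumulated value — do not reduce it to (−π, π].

δ = 0.4497, a = 1.0770

a = (v'−v)/dt = (0.107700)/0.1 = 1.0770
Δθ = θ'−θ = 0.332516;  (v·dt/L) = 18.6000·0.1/2.7 = 0.688889
tan δ = Δθ·L/(v·dt) = 0.482685  →  δ = 0.4497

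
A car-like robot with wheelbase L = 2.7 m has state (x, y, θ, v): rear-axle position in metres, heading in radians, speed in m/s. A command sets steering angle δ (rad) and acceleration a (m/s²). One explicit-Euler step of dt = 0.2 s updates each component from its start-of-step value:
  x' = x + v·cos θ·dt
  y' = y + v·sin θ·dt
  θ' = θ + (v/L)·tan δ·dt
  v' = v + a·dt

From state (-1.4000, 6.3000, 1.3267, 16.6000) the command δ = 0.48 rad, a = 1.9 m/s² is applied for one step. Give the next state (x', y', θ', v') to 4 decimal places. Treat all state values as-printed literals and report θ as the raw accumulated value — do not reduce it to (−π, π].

(-0.5976, 9.5216, 1.9669, 16.9800)

x' = -1.4000 + 16.6000·cos(1.3267)·0.2 = -0.5976
y' = 6.3000 + 16.6000·sin(1.3267)·0.2 = 9.5216
θ' = 1.3267 + (16.6000/2.7)·tan(0.48)·0.2 = 1.9669
v' = 16.6000 + 1.9000·0.2 = 16.9800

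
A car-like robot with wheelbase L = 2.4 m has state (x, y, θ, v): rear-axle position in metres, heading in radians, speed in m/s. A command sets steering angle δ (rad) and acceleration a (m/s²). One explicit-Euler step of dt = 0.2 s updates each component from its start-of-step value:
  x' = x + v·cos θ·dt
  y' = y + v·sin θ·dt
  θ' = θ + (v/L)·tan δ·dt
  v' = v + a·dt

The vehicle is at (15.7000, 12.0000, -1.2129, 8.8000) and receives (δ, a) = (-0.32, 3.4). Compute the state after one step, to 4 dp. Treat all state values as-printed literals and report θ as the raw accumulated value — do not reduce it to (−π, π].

x' = 15.7000 + 8.8000·cos(-1.2129)·0.2 = 16.3165
y' = 12.0000 + 8.8000·sin(-1.2129)·0.2 = 10.3515
θ' = -1.2129 + (8.8000/2.4)·tan(-0.32)·0.2 = -1.4559
v' = 8.8000 + 3.4000·0.2 = 9.4800

(16.3165, 10.3515, -1.4559, 9.4800)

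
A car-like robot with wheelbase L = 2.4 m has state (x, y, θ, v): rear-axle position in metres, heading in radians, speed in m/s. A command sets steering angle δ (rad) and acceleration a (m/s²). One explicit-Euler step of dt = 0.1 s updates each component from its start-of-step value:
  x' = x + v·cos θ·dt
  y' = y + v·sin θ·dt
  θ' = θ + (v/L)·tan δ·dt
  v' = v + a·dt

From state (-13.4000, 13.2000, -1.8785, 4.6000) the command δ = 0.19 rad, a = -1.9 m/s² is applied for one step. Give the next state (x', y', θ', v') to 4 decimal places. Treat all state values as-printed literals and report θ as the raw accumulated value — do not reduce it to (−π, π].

(-13.5393, 12.7616, -1.8416, 4.4100)

x' = -13.4000 + 4.6000·cos(-1.8785)·0.1 = -13.5393
y' = 13.2000 + 4.6000·sin(-1.8785)·0.1 = 12.7616
θ' = -1.8785 + (4.6000/2.4)·tan(0.19)·0.1 = -1.8416
v' = 4.6000 − 1.9000·0.1 = 4.4100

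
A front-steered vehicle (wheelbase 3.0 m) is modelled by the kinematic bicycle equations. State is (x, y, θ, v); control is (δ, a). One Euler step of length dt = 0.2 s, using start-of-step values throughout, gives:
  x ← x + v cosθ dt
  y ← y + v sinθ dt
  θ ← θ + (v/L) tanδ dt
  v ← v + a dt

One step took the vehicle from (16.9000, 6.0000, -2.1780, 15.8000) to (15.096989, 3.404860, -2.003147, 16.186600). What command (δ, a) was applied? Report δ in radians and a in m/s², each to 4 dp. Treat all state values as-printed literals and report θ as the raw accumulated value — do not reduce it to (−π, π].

a = (v'−v)/dt = (0.386600)/0.2 = 1.9330
Δθ = θ'−θ = 0.174853;  (v·dt/L) = 15.8000·0.2/3.0 = 1.053333
tan δ = Δθ·L/(v·dt) = 0.166000  →  δ = 0.1645

δ = 0.1645, a = 1.9330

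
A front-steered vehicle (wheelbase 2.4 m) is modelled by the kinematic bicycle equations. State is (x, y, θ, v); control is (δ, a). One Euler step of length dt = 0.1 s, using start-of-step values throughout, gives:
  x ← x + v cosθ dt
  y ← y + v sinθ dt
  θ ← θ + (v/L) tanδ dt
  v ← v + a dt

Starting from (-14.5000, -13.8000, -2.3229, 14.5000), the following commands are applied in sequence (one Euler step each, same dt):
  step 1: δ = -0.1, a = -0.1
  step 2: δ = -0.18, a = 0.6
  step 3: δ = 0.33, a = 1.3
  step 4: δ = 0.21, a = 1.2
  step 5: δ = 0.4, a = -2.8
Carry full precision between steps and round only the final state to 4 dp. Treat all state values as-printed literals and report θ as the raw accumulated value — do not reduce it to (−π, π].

(-19.4818, -19.0764, -1.8946, 14.5200)

after step 1 (δ=-0.1, a=-0.1): (-15.490606, -14.858867, -2.383519, 14.490000)
after step 2 (δ=-0.18, a=0.6): (-16.542814, -15.855090, -2.493383, 14.550000)
after step 3 (δ=0.33, a=1.3): (-17.702691, -16.733561, -2.285727, 14.680000)
after step 4 (δ=0.21, a=1.2): (-18.665061, -17.842104, -2.155355, 14.800000)
after step 5 (δ=0.4, a=-2.8): (-19.481771, -19.076358, -1.894633, 14.520000)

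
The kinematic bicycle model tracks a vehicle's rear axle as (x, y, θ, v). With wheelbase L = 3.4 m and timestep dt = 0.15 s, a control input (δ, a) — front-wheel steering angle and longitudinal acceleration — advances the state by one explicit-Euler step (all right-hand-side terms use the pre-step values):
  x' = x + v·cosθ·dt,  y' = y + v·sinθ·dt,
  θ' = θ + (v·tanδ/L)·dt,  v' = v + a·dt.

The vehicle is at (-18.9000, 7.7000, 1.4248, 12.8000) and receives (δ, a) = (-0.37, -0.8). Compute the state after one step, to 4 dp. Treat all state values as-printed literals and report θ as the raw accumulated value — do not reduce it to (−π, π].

(-18.6207, 9.5996, 1.2058, 12.6800)

x' = -18.9000 + 12.8000·cos(1.4248)·0.15 = -18.6207
y' = 7.7000 + 12.8000·sin(1.4248)·0.15 = 9.5996
θ' = 1.4248 + (12.8000/3.4)·tan(-0.37)·0.15 = 1.2058
v' = 12.8000 − 0.8000·0.15 = 12.6800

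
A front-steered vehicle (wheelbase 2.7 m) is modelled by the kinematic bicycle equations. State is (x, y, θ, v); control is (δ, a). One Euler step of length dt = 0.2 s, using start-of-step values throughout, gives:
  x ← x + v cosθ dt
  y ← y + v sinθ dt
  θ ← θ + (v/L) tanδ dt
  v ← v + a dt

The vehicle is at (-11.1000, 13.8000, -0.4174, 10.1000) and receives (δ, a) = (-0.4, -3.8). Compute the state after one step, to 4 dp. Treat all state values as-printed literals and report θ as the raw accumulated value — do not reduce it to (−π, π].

(-9.2534, 12.9811, -0.7337, 9.3400)

x' = -11.1000 + 10.1000·cos(-0.4174)·0.2 = -9.2534
y' = 13.8000 + 10.1000·sin(-0.4174)·0.2 = 12.9811
θ' = -0.4174 + (10.1000/2.7)·tan(-0.4)·0.2 = -0.7337
v' = 10.1000 − 3.8000·0.2 = 9.3400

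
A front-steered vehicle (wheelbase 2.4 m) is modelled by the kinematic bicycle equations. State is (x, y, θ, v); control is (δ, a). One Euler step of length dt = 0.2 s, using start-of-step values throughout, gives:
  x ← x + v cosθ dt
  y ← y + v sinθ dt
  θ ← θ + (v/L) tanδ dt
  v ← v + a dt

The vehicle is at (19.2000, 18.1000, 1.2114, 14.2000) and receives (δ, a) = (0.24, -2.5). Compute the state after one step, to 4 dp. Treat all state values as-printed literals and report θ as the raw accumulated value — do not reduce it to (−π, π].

x' = 19.2000 + 14.2000·cos(1.2114)·0.2 = 20.1989
y' = 18.1000 + 14.2000·sin(1.2114)·0.2 = 20.7586
θ' = 1.2114 + (14.2000/2.4)·tan(0.24)·0.2 = 1.5010
v' = 14.2000 − 2.5000·0.2 = 13.7000

(20.1989, 20.7586, 1.5010, 13.7000)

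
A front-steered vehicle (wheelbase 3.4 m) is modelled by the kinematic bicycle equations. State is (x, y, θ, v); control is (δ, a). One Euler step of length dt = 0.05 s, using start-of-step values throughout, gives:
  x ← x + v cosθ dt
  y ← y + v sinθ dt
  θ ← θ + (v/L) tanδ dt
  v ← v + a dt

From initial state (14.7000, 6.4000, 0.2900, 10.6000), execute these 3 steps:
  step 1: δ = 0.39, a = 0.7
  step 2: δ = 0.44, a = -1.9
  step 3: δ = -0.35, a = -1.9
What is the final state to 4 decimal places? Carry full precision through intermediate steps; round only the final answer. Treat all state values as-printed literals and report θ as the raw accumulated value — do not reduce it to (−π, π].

after step 1 (δ=0.39, a=0.7): (15.207869, 6.551555, 0.354076, 10.635000)
after step 2 (δ=0.44, a=-1.9): (15.706633, 6.735925, 0.427705, 10.540000)
after step 3 (δ=-0.35, a=-1.9): (16.186161, 6.954516, 0.371125, 10.445000)

(16.1862, 6.9545, 0.3711, 10.4450)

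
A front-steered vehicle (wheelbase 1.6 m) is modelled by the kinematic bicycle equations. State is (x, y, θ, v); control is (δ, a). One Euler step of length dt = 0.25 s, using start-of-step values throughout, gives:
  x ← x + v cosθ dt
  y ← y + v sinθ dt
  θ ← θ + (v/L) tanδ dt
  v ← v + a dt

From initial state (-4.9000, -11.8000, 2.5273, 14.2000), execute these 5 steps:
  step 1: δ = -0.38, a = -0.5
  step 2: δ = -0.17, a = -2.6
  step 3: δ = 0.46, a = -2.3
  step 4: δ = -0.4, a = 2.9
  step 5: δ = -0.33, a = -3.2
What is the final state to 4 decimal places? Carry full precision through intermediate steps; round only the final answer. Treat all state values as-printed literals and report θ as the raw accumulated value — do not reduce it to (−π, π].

(-8.7850, 2.7154, 0.7275, 12.7750)

after step 1 (δ=-0.38, a=-0.5): (-7.800994, -9.753849, 1.641103, 14.075000)
after step 2 (δ=-0.17, a=-2.6): (-8.048182, -6.243792, 1.263592, 13.425000)
after step 3 (δ=0.46, a=-2.3): (-7.033269, -3.044672, 2.302873, 12.850000)
after step 4 (δ=-0.4, a=2.9): (-9.180555, -0.655254, 1.453984, 13.575000)
after step 5 (δ=-0.33, a=-3.2): (-8.785023, 2.715368, 0.727456, 12.775000)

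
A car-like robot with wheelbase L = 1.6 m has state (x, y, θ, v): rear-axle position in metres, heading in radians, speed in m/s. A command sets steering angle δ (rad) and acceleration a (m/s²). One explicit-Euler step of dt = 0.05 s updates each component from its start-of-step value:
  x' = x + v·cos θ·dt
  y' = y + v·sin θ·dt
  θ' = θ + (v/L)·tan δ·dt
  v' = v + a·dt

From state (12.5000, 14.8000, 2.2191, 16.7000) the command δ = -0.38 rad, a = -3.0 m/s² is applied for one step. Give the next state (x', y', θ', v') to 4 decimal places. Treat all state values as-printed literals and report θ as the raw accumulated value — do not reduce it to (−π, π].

x' = 12.5000 + 16.7000·cos(2.2191)·0.05 = 11.9958
y' = 14.8000 + 16.7000·sin(2.2191)·0.05 = 15.4656
θ' = 2.2191 + (16.7000/1.6)·tan(-0.38)·0.05 = 2.0107
v' = 16.7000 − 3.0000·0.05 = 16.5500

(11.9958, 15.4656, 2.0107, 16.5500)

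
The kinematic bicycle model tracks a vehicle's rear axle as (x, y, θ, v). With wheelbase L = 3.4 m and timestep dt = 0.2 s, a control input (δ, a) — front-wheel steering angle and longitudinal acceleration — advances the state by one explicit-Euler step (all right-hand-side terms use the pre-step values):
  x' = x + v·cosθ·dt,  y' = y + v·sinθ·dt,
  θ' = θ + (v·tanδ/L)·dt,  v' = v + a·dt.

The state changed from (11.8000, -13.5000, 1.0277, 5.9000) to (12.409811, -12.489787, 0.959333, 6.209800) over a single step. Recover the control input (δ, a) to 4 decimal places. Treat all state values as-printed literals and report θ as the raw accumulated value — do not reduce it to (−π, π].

δ = -0.1945, a = 1.5490

a = (v'−v)/dt = (0.309800)/0.2 = 1.5490
Δθ = θ'−θ = -0.068367;  (v·dt/L) = 5.9000·0.2/3.4 = 0.347059
tan δ = Δθ·L/(v·dt) = -0.196990  →  δ = -0.1945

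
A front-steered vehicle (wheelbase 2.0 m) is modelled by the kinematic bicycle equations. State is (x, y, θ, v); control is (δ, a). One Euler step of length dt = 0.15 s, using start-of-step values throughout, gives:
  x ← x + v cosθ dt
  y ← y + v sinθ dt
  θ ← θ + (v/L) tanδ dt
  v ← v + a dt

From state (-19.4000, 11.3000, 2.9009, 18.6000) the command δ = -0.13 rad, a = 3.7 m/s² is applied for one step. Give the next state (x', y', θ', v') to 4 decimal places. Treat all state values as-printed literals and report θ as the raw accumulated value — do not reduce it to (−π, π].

(-22.1096, 11.9651, 2.7185, 19.1550)

x' = -19.4000 + 18.6000·cos(2.9009)·0.15 = -22.1096
y' = 11.3000 + 18.6000·sin(2.9009)·0.15 = 11.9651
θ' = 2.9009 + (18.6000/2.0)·tan(-0.13)·0.15 = 2.7185
v' = 18.6000 + 3.7000·0.15 = 19.1550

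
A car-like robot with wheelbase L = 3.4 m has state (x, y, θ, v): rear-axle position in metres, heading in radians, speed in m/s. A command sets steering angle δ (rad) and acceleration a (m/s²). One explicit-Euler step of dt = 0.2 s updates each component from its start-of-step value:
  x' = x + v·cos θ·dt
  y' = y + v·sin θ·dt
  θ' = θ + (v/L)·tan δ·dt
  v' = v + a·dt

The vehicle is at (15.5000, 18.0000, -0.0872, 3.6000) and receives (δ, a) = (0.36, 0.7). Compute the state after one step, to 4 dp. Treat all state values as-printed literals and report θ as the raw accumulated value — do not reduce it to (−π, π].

(16.2173, 17.9373, -0.0075, 3.7400)

x' = 15.5000 + 3.6000·cos(-0.0872)·0.2 = 16.2173
y' = 18.0000 + 3.6000·sin(-0.0872)·0.2 = 17.9373
θ' = -0.0872 + (3.6000/3.4)·tan(0.36)·0.2 = -0.0075
v' = 3.6000 + 0.7000·0.2 = 3.7400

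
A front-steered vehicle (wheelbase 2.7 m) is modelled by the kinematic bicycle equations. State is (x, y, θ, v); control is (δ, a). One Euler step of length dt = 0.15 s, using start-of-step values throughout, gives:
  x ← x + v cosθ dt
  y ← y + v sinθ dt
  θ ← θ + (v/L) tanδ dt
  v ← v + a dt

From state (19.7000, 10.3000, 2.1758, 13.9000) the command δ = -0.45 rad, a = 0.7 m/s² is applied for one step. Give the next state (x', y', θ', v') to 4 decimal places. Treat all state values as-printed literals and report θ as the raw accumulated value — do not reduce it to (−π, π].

x' = 19.7000 + 13.9000·cos(2.1758)·0.15 = 18.5141
y' = 10.3000 + 13.9000·sin(2.1758)·0.15 = 12.0149
θ' = 2.1758 + (13.9000/2.7)·tan(-0.45)·0.15 = 1.8028
v' = 13.9000 + 0.7000·0.15 = 14.0050

(18.5141, 12.0149, 1.8028, 14.0050)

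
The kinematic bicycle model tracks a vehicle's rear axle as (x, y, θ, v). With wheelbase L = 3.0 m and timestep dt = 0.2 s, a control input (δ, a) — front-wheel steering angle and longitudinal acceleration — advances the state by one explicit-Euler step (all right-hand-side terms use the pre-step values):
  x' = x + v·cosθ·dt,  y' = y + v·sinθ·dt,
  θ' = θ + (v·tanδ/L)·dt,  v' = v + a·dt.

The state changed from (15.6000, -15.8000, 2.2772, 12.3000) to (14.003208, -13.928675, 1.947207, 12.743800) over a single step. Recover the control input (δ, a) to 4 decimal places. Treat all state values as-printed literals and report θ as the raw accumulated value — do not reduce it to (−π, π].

δ = -0.3826, a = 2.2190

a = (v'−v)/dt = (0.443800)/0.2 = 2.2190
Δθ = θ'−θ = -0.329993;  (v·dt/L) = 12.3000·0.2/3.0 = 0.820000
tan δ = Δθ·L/(v·dt) = -0.402430  →  δ = -0.3826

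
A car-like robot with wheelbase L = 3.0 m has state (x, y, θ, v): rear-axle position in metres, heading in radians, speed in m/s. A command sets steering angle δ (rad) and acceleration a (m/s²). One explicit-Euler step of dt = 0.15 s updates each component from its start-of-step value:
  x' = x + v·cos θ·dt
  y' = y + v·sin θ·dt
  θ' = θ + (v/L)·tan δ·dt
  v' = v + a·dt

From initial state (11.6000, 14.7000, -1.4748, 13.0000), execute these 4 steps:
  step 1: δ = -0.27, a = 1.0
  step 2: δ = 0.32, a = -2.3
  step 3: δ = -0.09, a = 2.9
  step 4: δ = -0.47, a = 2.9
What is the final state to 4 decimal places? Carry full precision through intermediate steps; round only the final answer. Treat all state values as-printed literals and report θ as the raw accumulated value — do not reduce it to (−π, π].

(12.0294, 6.9096, -1.8309, 13.6750)

after step 1 (δ=-0.27, a=1.0): (11.786905, 12.758978, -1.654693, 13.150000)
after step 2 (δ=0.32, a=-2.3): (11.621614, 10.793416, -1.436804, 12.805000)
after step 3 (δ=-0.09, a=2.9): (11.878210, 8.889882, -1.494583, 13.240000)
after step 4 (δ=-0.47, a=2.9): (12.029423, 6.909647, -1.830856, 13.675000)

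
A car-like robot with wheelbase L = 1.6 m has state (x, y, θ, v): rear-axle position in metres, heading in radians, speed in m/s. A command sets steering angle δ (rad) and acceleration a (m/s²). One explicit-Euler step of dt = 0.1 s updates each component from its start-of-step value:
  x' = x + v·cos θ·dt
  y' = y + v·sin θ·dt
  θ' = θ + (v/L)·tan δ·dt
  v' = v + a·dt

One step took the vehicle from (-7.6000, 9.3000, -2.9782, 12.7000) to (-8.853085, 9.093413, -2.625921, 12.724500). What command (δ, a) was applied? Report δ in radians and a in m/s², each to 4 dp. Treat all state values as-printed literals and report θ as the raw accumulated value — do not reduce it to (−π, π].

a = (v'−v)/dt = (0.024500)/0.1 = 0.2450
Δθ = θ'−θ = 0.352279;  (v·dt/L) = 12.7000·0.1/1.6 = 0.793750
tan δ = Δθ·L/(v·dt) = 0.443816  →  δ = 0.4177

δ = 0.4177, a = 0.2450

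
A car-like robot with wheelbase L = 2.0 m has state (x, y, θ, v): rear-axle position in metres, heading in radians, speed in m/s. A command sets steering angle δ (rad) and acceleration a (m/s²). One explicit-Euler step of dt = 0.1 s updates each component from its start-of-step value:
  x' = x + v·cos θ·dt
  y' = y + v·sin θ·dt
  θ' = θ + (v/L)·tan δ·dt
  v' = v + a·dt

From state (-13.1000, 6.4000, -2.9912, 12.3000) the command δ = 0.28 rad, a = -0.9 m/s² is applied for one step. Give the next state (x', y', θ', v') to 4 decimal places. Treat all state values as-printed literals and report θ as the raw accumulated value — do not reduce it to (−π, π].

(-14.3161, 6.2157, -2.8144, 12.2100)

x' = -13.1000 + 12.3000·cos(-2.9912)·0.1 = -14.3161
y' = 6.4000 + 12.3000·sin(-2.9912)·0.1 = 6.2157
θ' = -2.9912 + (12.3000/2.0)·tan(0.28)·0.1 = -2.8144
v' = 12.3000 − 0.9000·0.1 = 12.2100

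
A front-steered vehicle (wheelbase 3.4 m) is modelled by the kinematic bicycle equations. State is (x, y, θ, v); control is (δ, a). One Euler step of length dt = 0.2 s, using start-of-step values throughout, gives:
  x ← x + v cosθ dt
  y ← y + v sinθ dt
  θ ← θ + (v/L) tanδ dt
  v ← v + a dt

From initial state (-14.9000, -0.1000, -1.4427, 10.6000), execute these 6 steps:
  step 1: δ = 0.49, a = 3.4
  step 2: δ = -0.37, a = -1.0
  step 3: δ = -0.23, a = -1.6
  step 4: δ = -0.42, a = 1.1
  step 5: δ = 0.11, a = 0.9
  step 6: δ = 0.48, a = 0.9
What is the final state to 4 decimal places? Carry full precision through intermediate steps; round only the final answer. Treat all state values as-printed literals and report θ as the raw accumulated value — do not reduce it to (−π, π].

after step 1 (δ=0.49, a=3.4): (-14.629178, -2.202631, -1.110117, 11.280000)
after step 2 (δ=-0.37, a=-1.0): (-13.626257, -4.223444, -1.367475, 11.080000)
after step 3 (δ=-0.23, a=-1.6): (-13.178796, -6.393798, -1.520082, 10.760000)
after step 4 (δ=-0.42, a=1.1): (-13.069705, -8.543031, -1.802736, 10.980000)
after step 5 (δ=0.11, a=0.9): (-13.574490, -10.680227, -1.731401, 11.160000)
after step 6 (δ=0.48, a=0.9): (-13.931421, -12.883503, -1.389635, 11.340000)

(-13.9314, -12.8835, -1.3896, 11.3400)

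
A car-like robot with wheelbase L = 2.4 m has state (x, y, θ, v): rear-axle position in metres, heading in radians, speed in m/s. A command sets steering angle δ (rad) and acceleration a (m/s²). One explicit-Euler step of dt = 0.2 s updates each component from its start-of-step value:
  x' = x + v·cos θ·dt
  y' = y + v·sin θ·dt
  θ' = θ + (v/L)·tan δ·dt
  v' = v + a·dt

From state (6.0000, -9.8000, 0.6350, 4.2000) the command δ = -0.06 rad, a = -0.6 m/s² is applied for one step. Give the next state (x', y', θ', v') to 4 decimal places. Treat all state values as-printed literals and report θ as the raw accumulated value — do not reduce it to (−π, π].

(6.6763, -9.3017, 0.6140, 4.0800)

x' = 6.0000 + 4.2000·cos(0.6350)·0.2 = 6.6763
y' = -9.8000 + 4.2000·sin(0.6350)·0.2 = -9.3017
θ' = 0.6350 + (4.2000/2.4)·tan(-0.06)·0.2 = 0.6140
v' = 4.2000 − 0.6000·0.2 = 4.0800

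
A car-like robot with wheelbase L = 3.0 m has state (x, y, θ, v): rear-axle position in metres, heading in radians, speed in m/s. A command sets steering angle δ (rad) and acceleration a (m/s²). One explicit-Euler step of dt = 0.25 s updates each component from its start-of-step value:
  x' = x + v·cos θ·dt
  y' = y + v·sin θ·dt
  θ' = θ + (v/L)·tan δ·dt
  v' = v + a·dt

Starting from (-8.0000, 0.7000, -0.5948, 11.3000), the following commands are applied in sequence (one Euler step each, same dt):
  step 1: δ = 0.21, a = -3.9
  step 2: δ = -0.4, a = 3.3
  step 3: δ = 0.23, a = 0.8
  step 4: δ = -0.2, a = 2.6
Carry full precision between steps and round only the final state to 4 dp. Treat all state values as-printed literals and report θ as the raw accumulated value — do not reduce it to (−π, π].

after step 1 (δ=0.21, a=-3.9): (-5.660164, -0.882969, -0.394091, 10.325000)
after step 2 (δ=-0.4, a=3.3): (-3.276777, -1.874089, -0.757869, 11.150000)
after step 3 (δ=0.23, a=0.8): (-1.252209, -3.790148, -0.540311, 11.350000)
after step 4 (δ=-0.2, a=2.6): (1.181085, -5.249766, -0.732041, 12.000000)

(1.1811, -5.2498, -0.7320, 12.0000)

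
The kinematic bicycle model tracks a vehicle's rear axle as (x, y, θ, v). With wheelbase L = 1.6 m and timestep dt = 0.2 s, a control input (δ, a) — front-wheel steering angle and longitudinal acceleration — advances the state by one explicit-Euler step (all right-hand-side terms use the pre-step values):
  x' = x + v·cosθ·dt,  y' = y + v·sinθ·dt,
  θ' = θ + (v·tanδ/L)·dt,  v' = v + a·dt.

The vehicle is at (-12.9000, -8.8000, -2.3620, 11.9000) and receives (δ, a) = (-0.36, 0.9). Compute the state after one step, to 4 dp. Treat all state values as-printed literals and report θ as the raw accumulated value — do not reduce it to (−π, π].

x' = -12.9000 + 11.9000·cos(-2.3620)·0.2 = -14.5927
y' = -8.8000 + 11.9000·sin(-2.3620)·0.2 = -10.4731
θ' = -2.3620 + (11.9000/1.6)·tan(-0.36)·0.2 = -2.9219
v' = 11.9000 + 0.9000·0.2 = 12.0800

(-14.5927, -10.4731, -2.9219, 12.0800)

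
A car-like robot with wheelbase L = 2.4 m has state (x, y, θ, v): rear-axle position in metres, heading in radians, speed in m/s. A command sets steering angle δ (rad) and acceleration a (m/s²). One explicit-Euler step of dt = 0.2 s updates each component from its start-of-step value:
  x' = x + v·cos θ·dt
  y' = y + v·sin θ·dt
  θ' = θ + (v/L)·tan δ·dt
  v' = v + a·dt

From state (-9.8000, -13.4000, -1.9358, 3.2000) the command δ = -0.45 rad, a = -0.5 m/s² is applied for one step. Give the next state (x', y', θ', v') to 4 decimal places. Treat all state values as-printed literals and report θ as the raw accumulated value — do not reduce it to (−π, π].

(-10.0284, -13.9978, -2.0646, 3.1000)

x' = -9.8000 + 3.2000·cos(-1.9358)·0.2 = -10.0284
y' = -13.4000 + 3.2000·sin(-1.9358)·0.2 = -13.9978
θ' = -1.9358 + (3.2000/2.4)·tan(-0.45)·0.2 = -2.0646
v' = 3.2000 − 0.5000·0.2 = 3.1000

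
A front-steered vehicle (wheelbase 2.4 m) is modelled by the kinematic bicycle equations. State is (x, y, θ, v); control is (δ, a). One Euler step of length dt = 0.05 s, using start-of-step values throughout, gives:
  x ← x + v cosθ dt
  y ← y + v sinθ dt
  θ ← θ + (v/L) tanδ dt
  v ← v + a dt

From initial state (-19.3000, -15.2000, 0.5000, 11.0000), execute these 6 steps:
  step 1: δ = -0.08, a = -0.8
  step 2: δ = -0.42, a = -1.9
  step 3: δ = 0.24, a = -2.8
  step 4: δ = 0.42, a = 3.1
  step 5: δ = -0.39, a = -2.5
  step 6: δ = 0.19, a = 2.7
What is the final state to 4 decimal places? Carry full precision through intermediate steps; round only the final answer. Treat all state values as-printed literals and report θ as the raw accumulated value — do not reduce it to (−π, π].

(-16.3866, -13.7480, 0.4848, 10.8900)

after step 1 (δ=-0.08, a=-0.8): (-18.817330, -14.936316, 0.481627, 10.960000)
after step 2 (δ=-0.42, a=-1.9): (-18.331669, -14.682470, 0.379660, 10.865000)
after step 3 (δ=0.24, a=-2.8): (-17.827103, -14.481139, 0.435053, 10.725000)
after step 4 (δ=0.42, a=3.1): (-17.340806, -14.255132, 0.534834, 10.880000)
after step 5 (δ=-0.39, a=-2.5): (-16.872774, -13.977857, 0.441661, 10.755000)
after step 6 (δ=0.19, a=2.7): (-16.386625, -13.748000, 0.484753, 10.890000)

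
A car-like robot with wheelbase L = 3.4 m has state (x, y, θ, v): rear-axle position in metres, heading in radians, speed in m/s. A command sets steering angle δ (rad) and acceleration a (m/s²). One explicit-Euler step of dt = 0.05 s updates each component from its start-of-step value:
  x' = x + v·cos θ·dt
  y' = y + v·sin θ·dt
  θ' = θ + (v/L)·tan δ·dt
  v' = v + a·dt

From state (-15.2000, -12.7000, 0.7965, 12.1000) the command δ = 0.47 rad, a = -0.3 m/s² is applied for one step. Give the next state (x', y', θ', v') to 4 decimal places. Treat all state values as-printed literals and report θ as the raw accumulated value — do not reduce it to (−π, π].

x' = -15.2000 + 12.1000·cos(0.7965)·0.05 = -14.7770
y' = -12.7000 + 12.1000·sin(0.7965)·0.05 = -12.2675
θ' = 0.7965 + (12.1000/3.4)·tan(0.47)·0.05 = 0.8869
v' = 12.1000 − 0.3000·0.05 = 12.0850

(-14.7770, -12.2675, 0.8869, 12.0850)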